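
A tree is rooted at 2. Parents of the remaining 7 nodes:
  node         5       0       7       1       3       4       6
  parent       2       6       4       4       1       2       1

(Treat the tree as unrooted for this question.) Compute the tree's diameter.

A longest path is 0–6–1–4–2–5, with 5 edges.

5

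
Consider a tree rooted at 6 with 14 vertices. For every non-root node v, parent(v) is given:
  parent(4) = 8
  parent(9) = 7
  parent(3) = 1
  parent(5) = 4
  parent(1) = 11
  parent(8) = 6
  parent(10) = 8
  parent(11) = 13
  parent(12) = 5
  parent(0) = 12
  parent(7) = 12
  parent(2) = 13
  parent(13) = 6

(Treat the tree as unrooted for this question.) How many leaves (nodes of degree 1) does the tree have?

The leaves are 0, 2, 3, 9, 10.
That is 5 leaves.

5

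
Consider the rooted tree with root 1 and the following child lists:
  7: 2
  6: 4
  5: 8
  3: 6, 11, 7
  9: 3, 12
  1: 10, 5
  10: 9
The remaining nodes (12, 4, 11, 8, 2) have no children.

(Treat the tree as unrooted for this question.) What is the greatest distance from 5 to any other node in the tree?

6

The node farthest from 5 is 2 (4 also at distance 6), via 5-1-10-9-3-7-2 — 6 edges.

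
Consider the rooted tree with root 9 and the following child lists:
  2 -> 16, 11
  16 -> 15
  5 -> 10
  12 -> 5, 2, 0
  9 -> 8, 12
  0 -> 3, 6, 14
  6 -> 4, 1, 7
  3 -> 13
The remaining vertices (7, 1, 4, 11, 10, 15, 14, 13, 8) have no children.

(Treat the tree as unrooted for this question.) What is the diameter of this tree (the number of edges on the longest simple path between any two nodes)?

Starting from 15, a farthest node is 1 at distance 6.
One longest path: 15–16–2–12–0–6–1.
So the diameter is 6.

6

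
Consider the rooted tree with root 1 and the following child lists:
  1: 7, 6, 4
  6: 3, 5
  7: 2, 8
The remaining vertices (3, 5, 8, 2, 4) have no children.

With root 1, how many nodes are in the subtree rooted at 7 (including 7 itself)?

3

The subtree rooted at 7 contains: 7, 2, 8 — 3 nodes.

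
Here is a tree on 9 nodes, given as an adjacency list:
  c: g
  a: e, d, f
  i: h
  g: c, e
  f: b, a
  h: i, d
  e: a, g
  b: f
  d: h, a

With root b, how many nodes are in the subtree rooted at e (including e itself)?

3

e's subtree: {e, g, c}, size 3.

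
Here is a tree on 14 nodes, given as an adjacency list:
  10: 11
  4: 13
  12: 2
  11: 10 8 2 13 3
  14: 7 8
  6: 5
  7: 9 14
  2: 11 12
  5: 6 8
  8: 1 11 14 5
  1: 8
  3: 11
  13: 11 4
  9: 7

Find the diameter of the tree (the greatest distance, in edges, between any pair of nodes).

Starting from 9, a farthest node is 12 at distance 6.
One longest path: 9–7–14–8–11–2–12.
So the diameter is 6.

6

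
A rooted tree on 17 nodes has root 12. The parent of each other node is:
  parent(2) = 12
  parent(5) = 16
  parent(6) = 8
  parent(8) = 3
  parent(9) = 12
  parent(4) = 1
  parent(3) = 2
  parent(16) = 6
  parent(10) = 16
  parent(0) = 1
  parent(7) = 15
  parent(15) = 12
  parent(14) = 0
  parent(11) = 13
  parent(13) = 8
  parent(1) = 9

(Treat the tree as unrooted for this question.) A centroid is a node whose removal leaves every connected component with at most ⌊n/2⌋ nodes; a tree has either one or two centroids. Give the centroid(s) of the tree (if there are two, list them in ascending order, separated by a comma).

If 2 is removed the pieces have sizes 8, 8, all ≤ ⌊17/2⌋ = 8.
Every other node leaves some component of size > 8, so the centroid is unique.

2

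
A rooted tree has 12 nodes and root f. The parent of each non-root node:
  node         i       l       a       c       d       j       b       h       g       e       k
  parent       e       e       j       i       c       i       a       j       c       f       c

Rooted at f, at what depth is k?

4

Path from f to k: f → e → i → c → k, which has 4 edges.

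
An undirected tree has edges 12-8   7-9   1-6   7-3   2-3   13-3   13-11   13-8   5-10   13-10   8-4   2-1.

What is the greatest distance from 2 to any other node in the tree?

4

Distances from 2 peak at 4, attained at 5 (12, 4 also at distance 4).
2 – 3 – 13 – 10 – 5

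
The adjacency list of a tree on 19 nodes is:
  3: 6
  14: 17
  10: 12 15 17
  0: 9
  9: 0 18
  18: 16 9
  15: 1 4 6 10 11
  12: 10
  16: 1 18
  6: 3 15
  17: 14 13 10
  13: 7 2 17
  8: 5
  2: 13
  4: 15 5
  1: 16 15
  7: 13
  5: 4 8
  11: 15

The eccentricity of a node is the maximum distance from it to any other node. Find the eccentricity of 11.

6

Distances from 11 peak at 6, attained at 0.
11–15–1–16–18–9–0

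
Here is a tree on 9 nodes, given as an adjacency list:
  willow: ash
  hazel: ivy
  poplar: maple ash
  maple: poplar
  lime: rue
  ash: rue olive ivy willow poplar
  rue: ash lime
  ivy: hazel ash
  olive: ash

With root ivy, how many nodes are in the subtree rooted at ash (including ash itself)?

The subtree rooted at ash contains: ash, rue, poplar, olive, willow, lime, maple — 7 nodes.

7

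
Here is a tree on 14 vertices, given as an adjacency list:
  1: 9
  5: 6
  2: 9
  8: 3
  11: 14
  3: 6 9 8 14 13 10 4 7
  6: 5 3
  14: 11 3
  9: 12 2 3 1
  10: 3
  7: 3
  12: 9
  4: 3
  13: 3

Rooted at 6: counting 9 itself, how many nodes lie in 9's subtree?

The subtree rooted at 9 contains: 9, 1, 2, 12 — 4 nodes.

4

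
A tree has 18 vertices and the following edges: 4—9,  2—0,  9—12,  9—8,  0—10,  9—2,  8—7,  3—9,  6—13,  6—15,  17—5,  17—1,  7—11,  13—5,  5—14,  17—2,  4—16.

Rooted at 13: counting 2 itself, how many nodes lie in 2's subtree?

11

Descendants of 2 (including itself): 2, 9, 0, 8, 3, 12, 4, 10, 7, 16, 11. That's 11.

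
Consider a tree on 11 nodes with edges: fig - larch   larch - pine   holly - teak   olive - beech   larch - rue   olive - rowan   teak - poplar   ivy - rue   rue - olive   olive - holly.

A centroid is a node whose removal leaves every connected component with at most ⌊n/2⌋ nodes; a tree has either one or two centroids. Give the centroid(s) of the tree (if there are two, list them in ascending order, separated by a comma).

If olive is removed the pieces have sizes 5, 3, 1, 1, all ≤ ⌊11/2⌋ = 5.
Every other node leaves some component of size > 5, so the centroid is unique.

olive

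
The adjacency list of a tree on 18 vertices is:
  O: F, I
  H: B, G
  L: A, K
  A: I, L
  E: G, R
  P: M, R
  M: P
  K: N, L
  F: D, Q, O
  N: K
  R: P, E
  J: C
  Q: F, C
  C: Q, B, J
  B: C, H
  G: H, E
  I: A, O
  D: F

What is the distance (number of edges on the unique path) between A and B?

6

The path is A – I – O – F – Q – C – B, which has 6 edges.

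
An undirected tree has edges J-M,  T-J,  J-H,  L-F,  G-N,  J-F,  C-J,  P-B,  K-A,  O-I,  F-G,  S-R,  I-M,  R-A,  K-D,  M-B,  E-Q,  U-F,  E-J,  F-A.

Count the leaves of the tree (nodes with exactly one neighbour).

The leaves are C, D, H, L, N, O, P, Q, S, T, U.
That is 11 leaves.

11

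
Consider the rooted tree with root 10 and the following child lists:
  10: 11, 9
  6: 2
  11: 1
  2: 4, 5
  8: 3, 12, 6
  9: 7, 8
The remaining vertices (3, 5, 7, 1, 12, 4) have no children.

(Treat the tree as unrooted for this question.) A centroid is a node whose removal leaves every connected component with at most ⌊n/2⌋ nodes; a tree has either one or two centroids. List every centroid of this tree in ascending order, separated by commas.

8

Removing 8 splits the tree into components of sizes 5, 4, 1, 1; the largest is 5 ≤ ⌊12/2⌋ = 6.
Every other node leaves some component of size > 6, so the centroid is unique.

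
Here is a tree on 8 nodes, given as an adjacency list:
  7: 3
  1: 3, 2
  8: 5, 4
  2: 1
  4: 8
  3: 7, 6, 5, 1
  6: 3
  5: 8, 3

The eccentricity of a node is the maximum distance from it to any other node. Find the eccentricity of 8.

4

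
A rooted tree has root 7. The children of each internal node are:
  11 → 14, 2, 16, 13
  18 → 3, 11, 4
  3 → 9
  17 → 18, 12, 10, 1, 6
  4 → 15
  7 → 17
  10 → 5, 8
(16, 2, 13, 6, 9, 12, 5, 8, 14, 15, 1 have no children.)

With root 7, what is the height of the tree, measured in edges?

A deepest node is 14, reached by 7 – 17 – 18 – 11 – 14.
That path has 4 edges, so the height is 4.

4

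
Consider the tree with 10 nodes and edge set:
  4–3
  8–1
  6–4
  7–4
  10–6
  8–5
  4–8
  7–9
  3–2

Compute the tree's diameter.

4

BFS from 10 reaches 5 last, at distance 4; BFS from 5 confirms no node is farther.
Path: 10–6–4–8–5.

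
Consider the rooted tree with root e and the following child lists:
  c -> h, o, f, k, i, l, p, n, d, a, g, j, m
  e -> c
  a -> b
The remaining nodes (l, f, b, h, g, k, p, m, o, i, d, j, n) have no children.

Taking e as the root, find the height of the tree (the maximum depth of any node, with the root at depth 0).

A deepest node is b, reached by e–c–a–b.
That path has 3 edges, so the height is 3.

3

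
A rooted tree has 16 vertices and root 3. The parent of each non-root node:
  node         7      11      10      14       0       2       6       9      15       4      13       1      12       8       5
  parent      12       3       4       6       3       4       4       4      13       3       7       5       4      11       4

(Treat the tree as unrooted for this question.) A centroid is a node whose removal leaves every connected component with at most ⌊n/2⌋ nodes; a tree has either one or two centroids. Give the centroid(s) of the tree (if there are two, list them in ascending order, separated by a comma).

4

Delete 4: the remaining components have sizes 4, 4, 2, 2, 1, 1, 1. Max 4 ≤ 8, so 4 is a centroid.
Every other node leaves some component of size > 8, so the centroid is unique.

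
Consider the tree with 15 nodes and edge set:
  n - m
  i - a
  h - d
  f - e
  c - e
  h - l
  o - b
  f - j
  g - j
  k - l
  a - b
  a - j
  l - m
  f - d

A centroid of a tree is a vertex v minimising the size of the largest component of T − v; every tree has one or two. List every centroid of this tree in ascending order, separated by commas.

f

Delete f: the remaining components have sizes 6, 6, 2. Max 6 ≤ 7, so f is a centroid.
Every other node leaves some component of size > 7, so the centroid is unique.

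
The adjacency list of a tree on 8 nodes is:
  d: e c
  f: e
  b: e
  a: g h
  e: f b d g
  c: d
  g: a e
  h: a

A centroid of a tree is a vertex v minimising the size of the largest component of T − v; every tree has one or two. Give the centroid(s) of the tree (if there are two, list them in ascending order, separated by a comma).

Removing e splits the tree into components of sizes 3, 2, 1, 1; the largest is 3 ≤ ⌊8/2⌋ = 4.
No neighbour of e does as well, so e is the unique centroid.

e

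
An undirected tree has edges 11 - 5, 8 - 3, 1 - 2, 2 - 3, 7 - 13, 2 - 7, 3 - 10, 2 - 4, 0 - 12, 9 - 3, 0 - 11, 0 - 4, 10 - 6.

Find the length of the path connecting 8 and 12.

5

Walking from 8: 8 - 3 - 2 - 4 - 0 - 12. Length 5.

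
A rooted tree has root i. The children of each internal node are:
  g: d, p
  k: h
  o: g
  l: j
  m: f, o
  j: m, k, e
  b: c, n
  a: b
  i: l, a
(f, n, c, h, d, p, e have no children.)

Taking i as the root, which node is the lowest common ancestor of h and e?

h's ancestor chain is h, k, j, l, i and e's is e, j, l, i; they first meet at j.

j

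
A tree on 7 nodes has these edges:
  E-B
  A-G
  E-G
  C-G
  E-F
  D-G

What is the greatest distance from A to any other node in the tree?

3

Distances from A peak at 3, attained at F (B also at distance 3).
A – G – E – F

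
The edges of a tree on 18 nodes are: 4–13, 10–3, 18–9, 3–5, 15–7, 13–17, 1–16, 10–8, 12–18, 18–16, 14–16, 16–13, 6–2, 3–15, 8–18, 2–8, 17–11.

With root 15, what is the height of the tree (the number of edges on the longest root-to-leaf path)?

8

The longest root-to-leaf path is 15–3–10–8–18–16–13–17–11 (8 edges).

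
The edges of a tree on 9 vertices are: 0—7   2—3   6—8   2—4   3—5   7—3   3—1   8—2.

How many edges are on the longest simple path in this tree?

5

A longest path is 6-8-2-3-7-0, with 5 edges.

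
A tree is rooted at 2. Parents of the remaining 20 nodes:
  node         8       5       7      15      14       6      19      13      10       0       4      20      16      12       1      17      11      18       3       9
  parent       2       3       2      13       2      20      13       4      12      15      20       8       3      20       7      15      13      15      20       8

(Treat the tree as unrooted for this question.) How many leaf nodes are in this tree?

12

Degree-1 nodes: 0, 1, 5, 6, 9, 10, 11, 14, 16, 17, 18, 19 — 12 of them.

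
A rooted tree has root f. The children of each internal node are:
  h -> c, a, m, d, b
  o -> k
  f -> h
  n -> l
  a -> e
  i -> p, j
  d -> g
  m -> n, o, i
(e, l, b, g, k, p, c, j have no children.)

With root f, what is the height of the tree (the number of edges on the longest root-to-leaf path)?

4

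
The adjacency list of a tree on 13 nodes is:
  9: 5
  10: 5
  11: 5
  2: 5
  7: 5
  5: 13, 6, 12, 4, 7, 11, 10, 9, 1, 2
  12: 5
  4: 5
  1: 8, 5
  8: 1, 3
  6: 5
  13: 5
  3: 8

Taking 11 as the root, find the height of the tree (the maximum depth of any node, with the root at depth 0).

4

The longest root-to-leaf path is 11 – 5 – 1 – 8 – 3 (4 edges).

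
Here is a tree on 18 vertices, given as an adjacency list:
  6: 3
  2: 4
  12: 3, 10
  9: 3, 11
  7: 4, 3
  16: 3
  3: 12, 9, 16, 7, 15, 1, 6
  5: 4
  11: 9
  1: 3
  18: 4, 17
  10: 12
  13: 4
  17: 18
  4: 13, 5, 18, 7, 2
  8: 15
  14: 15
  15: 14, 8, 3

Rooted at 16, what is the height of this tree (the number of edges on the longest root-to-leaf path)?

5

A deepest node is 17, reached by 16–3–7–4–18–17.
That path has 5 edges, so the height is 5.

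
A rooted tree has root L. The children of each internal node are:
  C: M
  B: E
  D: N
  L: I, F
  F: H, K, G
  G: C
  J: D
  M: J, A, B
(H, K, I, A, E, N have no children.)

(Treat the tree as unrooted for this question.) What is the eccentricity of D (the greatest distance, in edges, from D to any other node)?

7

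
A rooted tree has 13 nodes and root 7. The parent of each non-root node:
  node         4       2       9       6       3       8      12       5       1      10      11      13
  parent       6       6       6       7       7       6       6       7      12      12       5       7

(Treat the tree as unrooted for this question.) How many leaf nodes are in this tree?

9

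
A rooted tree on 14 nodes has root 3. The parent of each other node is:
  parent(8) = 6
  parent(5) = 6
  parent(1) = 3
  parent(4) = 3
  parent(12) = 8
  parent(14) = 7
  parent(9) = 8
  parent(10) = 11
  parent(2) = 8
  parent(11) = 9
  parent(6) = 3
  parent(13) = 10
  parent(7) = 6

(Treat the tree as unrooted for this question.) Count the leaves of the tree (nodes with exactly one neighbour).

The leaves are 1, 2, 4, 5, 12, 13, 14.
That is 7 leaves.

7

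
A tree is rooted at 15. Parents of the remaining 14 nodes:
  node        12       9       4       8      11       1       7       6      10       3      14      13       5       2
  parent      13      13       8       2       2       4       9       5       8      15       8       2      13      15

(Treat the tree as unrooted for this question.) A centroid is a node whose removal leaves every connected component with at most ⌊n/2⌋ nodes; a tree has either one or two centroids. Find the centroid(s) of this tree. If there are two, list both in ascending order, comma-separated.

Removing 2 splits the tree into components of sizes 6, 5, 2, 1; the largest is 6 ≤ ⌊15/2⌋ = 7.
Every other node leaves some component of size > 7, so the centroid is unique.

2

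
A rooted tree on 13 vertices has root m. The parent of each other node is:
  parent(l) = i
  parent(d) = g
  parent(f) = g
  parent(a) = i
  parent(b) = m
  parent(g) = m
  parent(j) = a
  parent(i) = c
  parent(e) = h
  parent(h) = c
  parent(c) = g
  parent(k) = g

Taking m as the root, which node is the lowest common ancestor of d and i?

Ancestors of d (toward the root): d, g, m.
Ancestors of i: i, c, g, m.
The deepest node appearing in both lists is g.

g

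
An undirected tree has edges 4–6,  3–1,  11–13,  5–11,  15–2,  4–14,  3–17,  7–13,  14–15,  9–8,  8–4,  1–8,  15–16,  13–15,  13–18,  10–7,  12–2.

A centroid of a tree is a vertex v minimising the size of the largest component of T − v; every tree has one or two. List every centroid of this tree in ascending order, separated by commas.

Delete 15: the remaining components have sizes 8, 6, 2, 1. Max 8 ≤ 9, so 15 is a centroid.
Every other node leaves some component of size > 9, so the centroid is unique.

15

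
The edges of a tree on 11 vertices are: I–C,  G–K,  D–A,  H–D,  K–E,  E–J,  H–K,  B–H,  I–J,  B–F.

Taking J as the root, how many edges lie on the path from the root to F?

Climbing from F to the root: F–B–H–K–E–J. That's 5 steps.

5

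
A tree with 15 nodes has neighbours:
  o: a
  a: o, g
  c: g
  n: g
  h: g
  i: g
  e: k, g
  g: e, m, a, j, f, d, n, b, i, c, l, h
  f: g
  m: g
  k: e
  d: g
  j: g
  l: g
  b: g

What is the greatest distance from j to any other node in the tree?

3

The node farthest from j is o (k also at distance 3), via j-g-a-o — 3 edges.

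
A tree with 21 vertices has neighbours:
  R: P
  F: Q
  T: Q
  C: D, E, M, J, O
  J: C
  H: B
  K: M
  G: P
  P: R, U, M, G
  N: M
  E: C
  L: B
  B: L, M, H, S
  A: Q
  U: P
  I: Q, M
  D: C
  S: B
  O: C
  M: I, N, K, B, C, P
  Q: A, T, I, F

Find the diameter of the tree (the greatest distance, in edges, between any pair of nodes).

Starting from F, a farthest node is E at distance 5.
One longest path: F – Q – I – M – C – E.
So the diameter is 5.

5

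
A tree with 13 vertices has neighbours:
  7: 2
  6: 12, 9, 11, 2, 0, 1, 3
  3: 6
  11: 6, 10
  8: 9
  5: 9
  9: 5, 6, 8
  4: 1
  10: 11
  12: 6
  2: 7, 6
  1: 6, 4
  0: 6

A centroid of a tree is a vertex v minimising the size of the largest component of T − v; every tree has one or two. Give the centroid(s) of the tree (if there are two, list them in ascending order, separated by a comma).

6

Delete 6: the remaining components have sizes 3, 2, 2, 2, 1, 1, 1. Max 3 ≤ 6, so 6 is a centroid.
Every other node leaves some component of size > 6, so the centroid is unique.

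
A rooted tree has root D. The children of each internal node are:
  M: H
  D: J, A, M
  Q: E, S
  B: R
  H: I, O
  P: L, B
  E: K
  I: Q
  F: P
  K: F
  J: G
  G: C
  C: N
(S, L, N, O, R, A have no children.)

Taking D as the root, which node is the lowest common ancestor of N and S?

N's ancestor chain is N, C, G, J, D and S's is S, Q, I, H, M, D; they first meet at D.

D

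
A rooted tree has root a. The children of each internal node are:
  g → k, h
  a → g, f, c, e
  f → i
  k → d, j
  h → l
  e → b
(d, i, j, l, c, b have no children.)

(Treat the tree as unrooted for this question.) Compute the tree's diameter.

5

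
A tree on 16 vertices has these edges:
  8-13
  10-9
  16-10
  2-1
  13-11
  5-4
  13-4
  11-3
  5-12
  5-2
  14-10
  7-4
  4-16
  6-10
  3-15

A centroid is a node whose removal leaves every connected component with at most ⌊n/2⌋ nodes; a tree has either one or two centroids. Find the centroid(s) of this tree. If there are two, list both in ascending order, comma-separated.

4

Removing 4 splits the tree into components of sizes 5, 5, 4, 1; the largest is 5 ≤ ⌊16/2⌋ = 8.
Every other node leaves some component of size > 8, so the centroid is unique.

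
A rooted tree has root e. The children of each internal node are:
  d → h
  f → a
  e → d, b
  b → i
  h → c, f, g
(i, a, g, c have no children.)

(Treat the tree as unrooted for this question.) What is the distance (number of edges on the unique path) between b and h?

3

b – e – d – h: 3 edges.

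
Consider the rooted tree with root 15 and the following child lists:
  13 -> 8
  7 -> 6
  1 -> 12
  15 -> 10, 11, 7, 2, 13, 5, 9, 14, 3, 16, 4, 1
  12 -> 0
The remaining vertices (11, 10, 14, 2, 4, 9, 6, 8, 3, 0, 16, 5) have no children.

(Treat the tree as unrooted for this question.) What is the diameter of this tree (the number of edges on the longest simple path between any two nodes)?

5

Starting from 0, a farthest node is 6 at distance 5.
One longest path: 0–12–1–15–7–6.
So the diameter is 5.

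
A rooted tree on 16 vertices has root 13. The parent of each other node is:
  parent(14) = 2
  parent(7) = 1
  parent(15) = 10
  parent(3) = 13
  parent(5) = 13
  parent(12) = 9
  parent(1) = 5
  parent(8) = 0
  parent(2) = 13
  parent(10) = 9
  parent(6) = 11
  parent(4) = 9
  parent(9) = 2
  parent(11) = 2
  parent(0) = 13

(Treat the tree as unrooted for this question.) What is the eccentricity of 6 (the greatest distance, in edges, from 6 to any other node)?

The node farthest from 6 is 7, via 6–11–2–13–5–1–7 — 6 edges.

6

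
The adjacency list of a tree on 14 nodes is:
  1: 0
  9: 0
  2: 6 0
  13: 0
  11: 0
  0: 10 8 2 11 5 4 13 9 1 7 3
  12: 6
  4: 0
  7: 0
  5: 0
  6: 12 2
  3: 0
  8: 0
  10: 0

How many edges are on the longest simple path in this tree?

4

BFS from 12 reaches 7 last, at distance 4; BFS from 7 confirms no node is farther.
Path: 12-6-2-0-7.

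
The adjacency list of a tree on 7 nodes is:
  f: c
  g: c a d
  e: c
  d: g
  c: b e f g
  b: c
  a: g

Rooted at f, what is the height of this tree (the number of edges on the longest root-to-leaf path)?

3

A deepest node is a, reached by f–c–g–a.
That path has 3 edges, so the height is 3.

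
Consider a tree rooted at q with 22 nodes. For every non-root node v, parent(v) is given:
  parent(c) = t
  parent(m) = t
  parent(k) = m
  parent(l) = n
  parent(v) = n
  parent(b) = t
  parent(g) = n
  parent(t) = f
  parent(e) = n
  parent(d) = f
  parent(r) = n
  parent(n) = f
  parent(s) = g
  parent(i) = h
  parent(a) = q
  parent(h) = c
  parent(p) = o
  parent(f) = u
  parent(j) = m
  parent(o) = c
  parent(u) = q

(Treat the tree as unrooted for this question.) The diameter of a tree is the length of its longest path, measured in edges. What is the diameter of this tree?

7

BFS from p reaches s last, at distance 7; BFS from s confirms no node is farther.
Path: p–o–c–t–f–n–g–s.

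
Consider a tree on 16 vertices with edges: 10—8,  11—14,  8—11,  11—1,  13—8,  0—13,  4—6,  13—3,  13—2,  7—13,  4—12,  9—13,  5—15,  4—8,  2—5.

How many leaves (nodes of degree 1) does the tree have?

The leaves are 0, 1, 3, 6, 7, 9, 10, 12, 14, 15.
That is 10 leaves.

10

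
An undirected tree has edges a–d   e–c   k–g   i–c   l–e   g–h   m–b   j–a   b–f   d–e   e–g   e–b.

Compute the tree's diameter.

BFS from j reaches k last, at distance 5; BFS from k confirms no node is farther.
Path: j – a – d – e – g – k.

5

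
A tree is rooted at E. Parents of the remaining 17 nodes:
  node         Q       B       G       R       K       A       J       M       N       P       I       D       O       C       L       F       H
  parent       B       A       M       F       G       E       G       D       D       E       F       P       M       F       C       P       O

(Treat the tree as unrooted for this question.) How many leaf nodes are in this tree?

Exactly 8 nodes have a single neighbour: H, I, J, K, L, N, Q, R.

8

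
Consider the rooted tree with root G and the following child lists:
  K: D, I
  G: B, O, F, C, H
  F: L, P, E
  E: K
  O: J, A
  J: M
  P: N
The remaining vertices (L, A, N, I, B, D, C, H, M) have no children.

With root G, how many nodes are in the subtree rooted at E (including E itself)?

4

E's subtree: {E, K, I, D}, size 4.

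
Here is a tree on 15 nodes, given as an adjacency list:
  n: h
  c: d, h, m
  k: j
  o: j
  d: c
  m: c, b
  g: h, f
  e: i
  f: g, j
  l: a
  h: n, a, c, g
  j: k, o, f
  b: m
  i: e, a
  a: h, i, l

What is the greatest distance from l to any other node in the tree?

6

A farthest node from l is k (o also at distance 6).
The path l – a – h – g – f – j – k has 6 edges.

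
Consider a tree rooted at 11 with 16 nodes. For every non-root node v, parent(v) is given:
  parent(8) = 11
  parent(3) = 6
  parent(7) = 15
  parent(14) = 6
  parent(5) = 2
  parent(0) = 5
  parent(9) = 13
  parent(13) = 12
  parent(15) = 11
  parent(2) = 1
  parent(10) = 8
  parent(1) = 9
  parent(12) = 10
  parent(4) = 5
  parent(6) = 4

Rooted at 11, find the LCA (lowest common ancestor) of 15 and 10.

Path 15→root: 15 11; path 10→root: 10 8 11.
First common node: 11.

11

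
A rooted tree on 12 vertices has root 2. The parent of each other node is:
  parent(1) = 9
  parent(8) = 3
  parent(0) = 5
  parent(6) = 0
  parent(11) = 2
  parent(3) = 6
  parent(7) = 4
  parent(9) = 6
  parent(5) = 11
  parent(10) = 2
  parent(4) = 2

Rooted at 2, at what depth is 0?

2 → 11 → 5 → 0 — 3 edges.

3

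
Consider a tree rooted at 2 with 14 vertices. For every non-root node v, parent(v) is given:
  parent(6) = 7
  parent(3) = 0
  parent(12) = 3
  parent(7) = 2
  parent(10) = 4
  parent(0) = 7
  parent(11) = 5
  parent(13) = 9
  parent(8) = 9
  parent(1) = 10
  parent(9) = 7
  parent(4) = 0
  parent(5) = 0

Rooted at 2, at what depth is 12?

4

Climbing from 12 to the root: 12–3–0–7–2. That's 4 steps.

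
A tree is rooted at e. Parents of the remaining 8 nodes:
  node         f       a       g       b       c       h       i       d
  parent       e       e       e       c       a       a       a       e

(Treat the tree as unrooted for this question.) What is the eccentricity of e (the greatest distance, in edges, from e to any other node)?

Distances from e peak at 3, attained at b.
e – a – c – b

3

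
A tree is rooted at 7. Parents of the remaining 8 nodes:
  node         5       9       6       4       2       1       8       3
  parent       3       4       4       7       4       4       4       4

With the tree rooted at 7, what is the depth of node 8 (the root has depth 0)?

2

Path from 7 to 8: 7–4–8, which has 2 edges.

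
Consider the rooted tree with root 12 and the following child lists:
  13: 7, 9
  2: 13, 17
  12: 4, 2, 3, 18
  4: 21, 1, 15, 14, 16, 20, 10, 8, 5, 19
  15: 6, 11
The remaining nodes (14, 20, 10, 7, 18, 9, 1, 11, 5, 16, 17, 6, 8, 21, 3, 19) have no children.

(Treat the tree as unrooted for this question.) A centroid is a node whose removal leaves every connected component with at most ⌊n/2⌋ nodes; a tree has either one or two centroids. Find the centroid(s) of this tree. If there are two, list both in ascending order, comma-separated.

If 4 is removed the pieces have sizes 8, 3, 1, 1, 1, 1, 1, 1, 1, 1, 1, all ≤ ⌊21/2⌋ = 10.
Every other node leaves some component of size > 10, so the centroid is unique.

4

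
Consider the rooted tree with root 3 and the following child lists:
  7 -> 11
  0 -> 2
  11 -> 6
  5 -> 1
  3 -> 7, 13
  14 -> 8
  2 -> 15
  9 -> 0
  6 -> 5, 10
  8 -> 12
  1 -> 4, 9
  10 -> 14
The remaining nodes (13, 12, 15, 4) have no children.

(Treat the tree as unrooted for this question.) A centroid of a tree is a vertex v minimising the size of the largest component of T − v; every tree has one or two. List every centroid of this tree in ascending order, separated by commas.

6

Delete 6: the remaining components have sizes 7, 4, 4. Max 7 ≤ 8, so 6 is a centroid.
Every other node leaves some component of size > 8, so the centroid is unique.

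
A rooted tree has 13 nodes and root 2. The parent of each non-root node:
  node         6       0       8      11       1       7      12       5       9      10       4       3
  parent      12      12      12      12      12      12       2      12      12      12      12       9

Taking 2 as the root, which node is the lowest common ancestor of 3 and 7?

Ancestors of 3 (toward the root): 3, 9, 12, 2.
Ancestors of 7: 7, 12, 2.
The deepest node appearing in both lists is 12.

12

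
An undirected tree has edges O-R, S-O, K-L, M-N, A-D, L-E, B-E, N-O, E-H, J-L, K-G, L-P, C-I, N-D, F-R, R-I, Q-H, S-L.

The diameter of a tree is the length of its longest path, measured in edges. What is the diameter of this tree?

Starting from C, a farthest node is Q at distance 8.
One longest path: C–I–R–O–S–L–E–H–Q.
So the diameter is 8.

8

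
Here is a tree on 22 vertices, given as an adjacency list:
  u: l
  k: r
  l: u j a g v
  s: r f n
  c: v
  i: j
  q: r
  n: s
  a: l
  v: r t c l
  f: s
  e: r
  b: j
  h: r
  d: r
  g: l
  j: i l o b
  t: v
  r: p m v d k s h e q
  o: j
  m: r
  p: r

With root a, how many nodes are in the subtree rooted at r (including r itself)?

The subtree rooted at r contains: r, d, e, q, s, p, m, h, k, f, n — 11 nodes.

11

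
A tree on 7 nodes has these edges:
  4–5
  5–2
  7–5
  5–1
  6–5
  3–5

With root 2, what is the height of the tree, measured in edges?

A deepest node is 6, reached by 2 – 5 – 6.
That path has 2 edges, so the height is 2.

2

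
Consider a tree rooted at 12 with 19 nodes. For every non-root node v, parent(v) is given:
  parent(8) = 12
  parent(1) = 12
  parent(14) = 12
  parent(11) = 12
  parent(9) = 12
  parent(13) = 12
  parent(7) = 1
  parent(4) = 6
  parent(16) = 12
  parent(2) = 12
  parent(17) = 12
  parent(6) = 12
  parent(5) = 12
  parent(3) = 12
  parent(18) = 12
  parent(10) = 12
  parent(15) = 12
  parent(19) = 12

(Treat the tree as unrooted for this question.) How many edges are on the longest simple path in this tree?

A longest path is 7 – 1 – 12 – 6 – 4, with 4 edges.

4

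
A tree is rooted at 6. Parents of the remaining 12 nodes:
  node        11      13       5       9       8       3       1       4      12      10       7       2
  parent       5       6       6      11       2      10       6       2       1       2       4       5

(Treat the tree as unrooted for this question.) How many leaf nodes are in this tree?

6

Exactly 6 nodes have a single neighbour: 3, 7, 8, 9, 12, 13.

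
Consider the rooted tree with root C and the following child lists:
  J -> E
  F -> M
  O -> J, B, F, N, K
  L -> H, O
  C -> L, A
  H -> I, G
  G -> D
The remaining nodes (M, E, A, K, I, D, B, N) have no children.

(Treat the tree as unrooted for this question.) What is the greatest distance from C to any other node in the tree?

4

The node farthest from C is E (M, D also at distance 4), via C-L-O-J-E — 4 edges.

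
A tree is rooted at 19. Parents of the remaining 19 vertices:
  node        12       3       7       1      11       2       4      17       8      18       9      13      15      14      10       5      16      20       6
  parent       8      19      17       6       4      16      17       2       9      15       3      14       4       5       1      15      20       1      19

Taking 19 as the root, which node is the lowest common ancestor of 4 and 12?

19

4's ancestor chain is 4, 17, 2, 16, 20, 1, 6, 19 and 12's is 12, 8, 9, 3, 19; they first meet at 19.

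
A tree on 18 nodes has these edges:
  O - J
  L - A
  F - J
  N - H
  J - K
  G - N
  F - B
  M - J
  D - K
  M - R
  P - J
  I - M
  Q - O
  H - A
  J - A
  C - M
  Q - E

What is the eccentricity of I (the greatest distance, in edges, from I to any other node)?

A farthest node from I is G.
The path I–M–J–A–H–N–G has 6 edges.

6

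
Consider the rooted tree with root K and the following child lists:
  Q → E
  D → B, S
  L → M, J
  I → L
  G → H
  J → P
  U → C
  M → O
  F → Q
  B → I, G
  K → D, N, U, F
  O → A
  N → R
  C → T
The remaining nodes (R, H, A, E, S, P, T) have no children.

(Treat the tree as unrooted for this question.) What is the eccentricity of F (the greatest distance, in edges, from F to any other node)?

A farthest node from F is A.
The path F – K – D – B – I – L – M – O – A has 8 edges.

8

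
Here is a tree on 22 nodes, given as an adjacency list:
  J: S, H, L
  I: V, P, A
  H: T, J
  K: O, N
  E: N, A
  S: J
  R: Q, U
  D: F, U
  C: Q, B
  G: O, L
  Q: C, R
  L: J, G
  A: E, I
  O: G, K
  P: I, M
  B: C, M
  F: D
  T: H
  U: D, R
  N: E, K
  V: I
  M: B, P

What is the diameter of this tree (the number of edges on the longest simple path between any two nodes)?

BFS from F reaches T last, at distance 19; BFS from T confirms no node is farther.
Path: F – D – U – R – Q – C – B – M – P – I – A – E – N – K – O – G – L – J – H – T.

19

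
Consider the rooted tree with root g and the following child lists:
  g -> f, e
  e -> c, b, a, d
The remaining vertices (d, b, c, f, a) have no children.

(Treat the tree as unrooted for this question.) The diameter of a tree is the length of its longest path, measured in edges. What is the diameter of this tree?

3

Starting from f, a farthest node is b at distance 3.
One longest path: f–g–e–b.
So the diameter is 3.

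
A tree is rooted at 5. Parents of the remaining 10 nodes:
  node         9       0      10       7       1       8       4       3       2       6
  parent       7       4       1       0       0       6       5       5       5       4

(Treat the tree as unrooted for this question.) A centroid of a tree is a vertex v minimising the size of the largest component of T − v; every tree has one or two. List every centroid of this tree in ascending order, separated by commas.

4

If 4 is removed the pieces have sizes 5, 3, 2, all ≤ ⌊11/2⌋ = 5.
No neighbour of 4 does as well, so 4 is the unique centroid.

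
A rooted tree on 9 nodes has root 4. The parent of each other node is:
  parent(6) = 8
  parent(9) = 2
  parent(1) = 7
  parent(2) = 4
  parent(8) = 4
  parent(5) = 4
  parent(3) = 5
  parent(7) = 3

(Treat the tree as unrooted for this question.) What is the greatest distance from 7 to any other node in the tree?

5

The node farthest from 7 is 9 (6 also at distance 5), via 7-3-5-4-2-9 — 5 edges.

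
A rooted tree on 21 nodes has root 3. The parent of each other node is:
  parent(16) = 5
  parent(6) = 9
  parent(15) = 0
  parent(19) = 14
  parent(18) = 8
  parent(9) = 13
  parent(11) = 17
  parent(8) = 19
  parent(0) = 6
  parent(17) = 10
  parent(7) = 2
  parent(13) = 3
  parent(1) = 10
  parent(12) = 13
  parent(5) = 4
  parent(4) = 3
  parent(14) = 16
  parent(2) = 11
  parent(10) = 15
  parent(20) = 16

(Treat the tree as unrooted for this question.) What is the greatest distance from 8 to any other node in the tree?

The node farthest from 8 is 7, via 8–19–14–16–5–4–3–13–9–6–0–15–10–17–11–2–7 — 16 edges.

16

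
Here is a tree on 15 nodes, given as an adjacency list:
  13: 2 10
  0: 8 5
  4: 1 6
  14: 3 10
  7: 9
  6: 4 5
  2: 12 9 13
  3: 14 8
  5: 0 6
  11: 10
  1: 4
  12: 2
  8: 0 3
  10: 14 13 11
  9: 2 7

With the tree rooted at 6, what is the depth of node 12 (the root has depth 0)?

Climbing from 12 to the root: 12–2–13–10–14–3–8–0–5–6. That's 9 steps.

9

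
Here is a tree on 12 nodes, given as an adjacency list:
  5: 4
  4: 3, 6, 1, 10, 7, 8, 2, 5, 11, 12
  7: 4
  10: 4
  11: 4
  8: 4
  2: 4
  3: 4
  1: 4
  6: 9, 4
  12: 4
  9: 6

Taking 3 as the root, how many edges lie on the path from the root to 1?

Climbing from 1 to the root: 1–4–3. That's 2 steps.

2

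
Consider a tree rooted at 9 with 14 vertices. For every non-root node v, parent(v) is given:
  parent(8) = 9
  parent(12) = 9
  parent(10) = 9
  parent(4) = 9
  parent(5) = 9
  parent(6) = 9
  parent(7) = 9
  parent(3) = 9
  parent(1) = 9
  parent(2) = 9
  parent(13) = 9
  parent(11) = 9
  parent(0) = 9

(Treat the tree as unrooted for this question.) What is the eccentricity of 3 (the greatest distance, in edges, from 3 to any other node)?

Distances from 3 peak at 2, attained at 11 (12, 8, 10, 4, 5, 13, 2, 1, 7, 0, 6 also at distance 2).
3 – 9 – 11

2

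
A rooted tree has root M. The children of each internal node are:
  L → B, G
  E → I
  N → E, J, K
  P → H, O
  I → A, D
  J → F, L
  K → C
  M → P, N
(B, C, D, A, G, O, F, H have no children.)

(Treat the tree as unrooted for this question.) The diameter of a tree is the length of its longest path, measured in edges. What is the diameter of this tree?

6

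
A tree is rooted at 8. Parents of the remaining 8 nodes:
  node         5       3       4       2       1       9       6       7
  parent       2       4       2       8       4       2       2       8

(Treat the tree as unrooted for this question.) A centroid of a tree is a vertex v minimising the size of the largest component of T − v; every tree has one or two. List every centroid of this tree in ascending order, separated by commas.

2

If 2 is removed the pieces have sizes 3, 2, 1, 1, 1, all ≤ ⌊9/2⌋ = 4.
Every other node leaves some component of size > 4, so the centroid is unique.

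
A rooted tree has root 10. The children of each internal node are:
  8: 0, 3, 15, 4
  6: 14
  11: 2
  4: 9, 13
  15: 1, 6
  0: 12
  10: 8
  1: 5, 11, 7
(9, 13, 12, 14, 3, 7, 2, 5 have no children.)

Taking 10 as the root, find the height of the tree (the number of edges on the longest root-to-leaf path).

5

2 sits deepest: 10–8–15–1–11–2 — 5 edges from the root.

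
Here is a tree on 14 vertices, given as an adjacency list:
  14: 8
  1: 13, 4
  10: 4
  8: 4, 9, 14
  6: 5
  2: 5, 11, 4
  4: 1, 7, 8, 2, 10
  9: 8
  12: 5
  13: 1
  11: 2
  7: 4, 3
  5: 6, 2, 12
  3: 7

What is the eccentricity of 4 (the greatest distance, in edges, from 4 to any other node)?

3

The node farthest from 4 is 6 (12 also at distance 3), via 4-2-5-6 — 3 edges.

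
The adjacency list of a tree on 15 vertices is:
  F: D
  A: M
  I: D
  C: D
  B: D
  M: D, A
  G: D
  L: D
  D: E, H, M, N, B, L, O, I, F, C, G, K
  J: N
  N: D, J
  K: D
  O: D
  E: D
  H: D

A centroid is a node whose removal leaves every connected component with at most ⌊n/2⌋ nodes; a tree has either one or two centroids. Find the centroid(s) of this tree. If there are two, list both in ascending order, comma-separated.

D

Removing D splits the tree into components of sizes 2, 2, 1, 1, 1, 1, 1, 1, 1, 1, 1, 1; the largest is 2 ≤ ⌊15/2⌋ = 7.
No neighbour of D does as well, so D is the unique centroid.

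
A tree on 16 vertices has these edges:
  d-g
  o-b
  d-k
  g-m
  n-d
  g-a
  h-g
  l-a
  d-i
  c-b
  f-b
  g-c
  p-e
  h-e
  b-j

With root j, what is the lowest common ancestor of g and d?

g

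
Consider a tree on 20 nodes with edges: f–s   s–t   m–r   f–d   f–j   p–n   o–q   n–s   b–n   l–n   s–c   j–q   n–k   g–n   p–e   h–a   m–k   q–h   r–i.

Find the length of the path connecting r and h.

r - m - k - n - s - f - j - q - h: 8 edges.

8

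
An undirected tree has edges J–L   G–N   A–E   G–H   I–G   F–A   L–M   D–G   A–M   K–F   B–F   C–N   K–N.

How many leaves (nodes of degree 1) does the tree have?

The leaves are B, C, D, E, H, I, J.
That is 7 leaves.

7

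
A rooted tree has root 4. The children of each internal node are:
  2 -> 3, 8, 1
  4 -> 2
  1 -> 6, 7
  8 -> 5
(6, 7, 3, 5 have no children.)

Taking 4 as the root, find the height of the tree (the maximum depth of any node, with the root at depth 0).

3

6 sits deepest: 4 → 2 → 1 → 6 — 3 edges from the root.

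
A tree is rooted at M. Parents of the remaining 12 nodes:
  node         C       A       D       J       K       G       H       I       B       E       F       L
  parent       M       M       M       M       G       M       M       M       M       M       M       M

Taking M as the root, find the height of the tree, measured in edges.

A deepest node is K, reached by M – G – K.
That path has 2 edges, so the height is 2.

2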